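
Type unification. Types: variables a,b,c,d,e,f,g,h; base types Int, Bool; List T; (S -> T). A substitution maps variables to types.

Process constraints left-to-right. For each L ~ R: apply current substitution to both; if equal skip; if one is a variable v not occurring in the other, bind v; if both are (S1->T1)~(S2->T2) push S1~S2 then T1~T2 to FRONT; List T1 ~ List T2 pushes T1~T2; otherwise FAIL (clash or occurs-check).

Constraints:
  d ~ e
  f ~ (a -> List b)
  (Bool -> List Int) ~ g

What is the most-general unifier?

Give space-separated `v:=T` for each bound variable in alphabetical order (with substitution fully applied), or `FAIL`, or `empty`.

Answer: d:=e f:=(a -> List b) g:=(Bool -> List Int)

Derivation:
step 1: unify d ~ e  [subst: {-} | 2 pending]
  bind d := e
step 2: unify f ~ (a -> List b)  [subst: {d:=e} | 1 pending]
  bind f := (a -> List b)
step 3: unify (Bool -> List Int) ~ g  [subst: {d:=e, f:=(a -> List b)} | 0 pending]
  bind g := (Bool -> List Int)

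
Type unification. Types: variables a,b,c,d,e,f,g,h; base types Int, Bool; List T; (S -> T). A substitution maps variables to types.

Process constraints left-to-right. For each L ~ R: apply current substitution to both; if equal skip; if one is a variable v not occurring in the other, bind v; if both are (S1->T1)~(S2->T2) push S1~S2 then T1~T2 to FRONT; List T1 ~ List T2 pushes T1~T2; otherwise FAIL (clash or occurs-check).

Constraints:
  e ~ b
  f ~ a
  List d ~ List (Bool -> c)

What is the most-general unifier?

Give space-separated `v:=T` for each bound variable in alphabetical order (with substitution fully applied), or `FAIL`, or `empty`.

Answer: d:=(Bool -> c) e:=b f:=a

Derivation:
step 1: unify e ~ b  [subst: {-} | 2 pending]
  bind e := b
step 2: unify f ~ a  [subst: {e:=b} | 1 pending]
  bind f := a
step 3: unify List d ~ List (Bool -> c)  [subst: {e:=b, f:=a} | 0 pending]
  -> decompose List: push d~(Bool -> c)
step 4: unify d ~ (Bool -> c)  [subst: {e:=b, f:=a} | 0 pending]
  bind d := (Bool -> c)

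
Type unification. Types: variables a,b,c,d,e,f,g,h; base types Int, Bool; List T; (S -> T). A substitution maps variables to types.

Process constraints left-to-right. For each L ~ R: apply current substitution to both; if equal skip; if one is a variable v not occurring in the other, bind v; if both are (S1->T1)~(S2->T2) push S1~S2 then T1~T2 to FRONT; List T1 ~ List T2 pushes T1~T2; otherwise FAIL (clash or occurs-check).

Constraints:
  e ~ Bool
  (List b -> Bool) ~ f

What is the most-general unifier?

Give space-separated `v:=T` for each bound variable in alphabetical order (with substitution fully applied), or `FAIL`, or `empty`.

step 1: unify e ~ Bool  [subst: {-} | 1 pending]
  bind e := Bool
step 2: unify (List b -> Bool) ~ f  [subst: {e:=Bool} | 0 pending]
  bind f := (List b -> Bool)

Answer: e:=Bool f:=(List b -> Bool)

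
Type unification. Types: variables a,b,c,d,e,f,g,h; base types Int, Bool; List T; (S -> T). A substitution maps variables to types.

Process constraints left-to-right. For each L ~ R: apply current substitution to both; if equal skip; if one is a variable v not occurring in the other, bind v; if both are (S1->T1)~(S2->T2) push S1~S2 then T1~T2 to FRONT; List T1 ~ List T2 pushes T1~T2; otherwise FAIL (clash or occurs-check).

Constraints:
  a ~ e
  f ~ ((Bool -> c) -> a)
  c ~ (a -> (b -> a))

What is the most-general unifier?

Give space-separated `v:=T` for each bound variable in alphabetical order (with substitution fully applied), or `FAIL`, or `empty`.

Answer: a:=e c:=(e -> (b -> e)) f:=((Bool -> (e -> (b -> e))) -> e)

Derivation:
step 1: unify a ~ e  [subst: {-} | 2 pending]
  bind a := e
step 2: unify f ~ ((Bool -> c) -> e)  [subst: {a:=e} | 1 pending]
  bind f := ((Bool -> c) -> e)
step 3: unify c ~ (e -> (b -> e))  [subst: {a:=e, f:=((Bool -> c) -> e)} | 0 pending]
  bind c := (e -> (b -> e))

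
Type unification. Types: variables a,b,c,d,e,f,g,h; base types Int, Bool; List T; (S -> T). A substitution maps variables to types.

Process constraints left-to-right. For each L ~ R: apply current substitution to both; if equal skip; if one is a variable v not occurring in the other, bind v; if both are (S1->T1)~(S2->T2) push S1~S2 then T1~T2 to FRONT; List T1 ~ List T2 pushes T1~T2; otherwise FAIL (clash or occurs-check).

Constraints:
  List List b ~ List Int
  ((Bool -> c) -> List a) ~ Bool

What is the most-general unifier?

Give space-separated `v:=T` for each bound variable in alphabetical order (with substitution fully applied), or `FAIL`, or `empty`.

Answer: FAIL

Derivation:
step 1: unify List List b ~ List Int  [subst: {-} | 1 pending]
  -> decompose List: push List b~Int
step 2: unify List b ~ Int  [subst: {-} | 1 pending]
  clash: List b vs Int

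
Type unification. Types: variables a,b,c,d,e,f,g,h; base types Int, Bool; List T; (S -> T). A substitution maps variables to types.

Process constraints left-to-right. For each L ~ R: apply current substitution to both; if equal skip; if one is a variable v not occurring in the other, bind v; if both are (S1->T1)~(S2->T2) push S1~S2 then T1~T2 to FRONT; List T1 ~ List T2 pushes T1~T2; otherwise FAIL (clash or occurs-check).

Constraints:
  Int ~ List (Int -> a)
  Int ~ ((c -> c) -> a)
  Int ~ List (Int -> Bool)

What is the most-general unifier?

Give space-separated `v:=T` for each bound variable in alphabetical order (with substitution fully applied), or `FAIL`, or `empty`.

step 1: unify Int ~ List (Int -> a)  [subst: {-} | 2 pending]
  clash: Int vs List (Int -> a)

Answer: FAIL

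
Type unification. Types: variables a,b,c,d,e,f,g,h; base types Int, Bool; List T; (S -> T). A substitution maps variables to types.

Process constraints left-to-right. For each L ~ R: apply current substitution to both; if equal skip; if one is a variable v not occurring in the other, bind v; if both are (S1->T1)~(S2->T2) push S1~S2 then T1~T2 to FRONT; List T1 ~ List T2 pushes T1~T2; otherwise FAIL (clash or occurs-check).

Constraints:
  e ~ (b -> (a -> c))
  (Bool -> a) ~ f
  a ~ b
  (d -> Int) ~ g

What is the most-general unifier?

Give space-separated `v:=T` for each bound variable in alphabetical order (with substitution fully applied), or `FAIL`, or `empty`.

step 1: unify e ~ (b -> (a -> c))  [subst: {-} | 3 pending]
  bind e := (b -> (a -> c))
step 2: unify (Bool -> a) ~ f  [subst: {e:=(b -> (a -> c))} | 2 pending]
  bind f := (Bool -> a)
step 3: unify a ~ b  [subst: {e:=(b -> (a -> c)), f:=(Bool -> a)} | 1 pending]
  bind a := b
step 4: unify (d -> Int) ~ g  [subst: {e:=(b -> (a -> c)), f:=(Bool -> a), a:=b} | 0 pending]
  bind g := (d -> Int)

Answer: a:=b e:=(b -> (b -> c)) f:=(Bool -> b) g:=(d -> Int)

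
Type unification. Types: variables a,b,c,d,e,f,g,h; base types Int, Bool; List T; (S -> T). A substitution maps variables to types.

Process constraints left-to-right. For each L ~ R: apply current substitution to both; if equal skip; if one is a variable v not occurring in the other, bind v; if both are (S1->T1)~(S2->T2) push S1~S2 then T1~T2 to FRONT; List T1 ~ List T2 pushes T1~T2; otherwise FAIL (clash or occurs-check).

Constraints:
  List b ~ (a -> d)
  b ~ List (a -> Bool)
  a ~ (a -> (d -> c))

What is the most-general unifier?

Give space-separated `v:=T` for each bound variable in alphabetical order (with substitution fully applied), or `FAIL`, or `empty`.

Answer: FAIL

Derivation:
step 1: unify List b ~ (a -> d)  [subst: {-} | 2 pending]
  clash: List b vs (a -> d)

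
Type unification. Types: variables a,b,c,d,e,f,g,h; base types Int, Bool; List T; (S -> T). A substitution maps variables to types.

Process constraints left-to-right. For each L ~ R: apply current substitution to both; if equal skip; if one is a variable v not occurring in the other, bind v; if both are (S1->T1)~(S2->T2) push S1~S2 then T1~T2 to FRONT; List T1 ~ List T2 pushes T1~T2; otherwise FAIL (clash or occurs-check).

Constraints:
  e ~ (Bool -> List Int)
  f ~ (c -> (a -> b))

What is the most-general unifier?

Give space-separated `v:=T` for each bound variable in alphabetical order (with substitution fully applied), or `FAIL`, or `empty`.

step 1: unify e ~ (Bool -> List Int)  [subst: {-} | 1 pending]
  bind e := (Bool -> List Int)
step 2: unify f ~ (c -> (a -> b))  [subst: {e:=(Bool -> List Int)} | 0 pending]
  bind f := (c -> (a -> b))

Answer: e:=(Bool -> List Int) f:=(c -> (a -> b))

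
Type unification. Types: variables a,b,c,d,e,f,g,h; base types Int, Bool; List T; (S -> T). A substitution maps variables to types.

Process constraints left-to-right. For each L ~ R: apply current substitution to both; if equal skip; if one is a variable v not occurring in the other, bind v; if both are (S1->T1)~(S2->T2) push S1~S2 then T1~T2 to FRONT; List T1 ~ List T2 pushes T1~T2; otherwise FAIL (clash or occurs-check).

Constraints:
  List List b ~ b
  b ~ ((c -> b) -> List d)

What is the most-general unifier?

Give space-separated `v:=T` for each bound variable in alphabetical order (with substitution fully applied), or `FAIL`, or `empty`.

Answer: FAIL

Derivation:
step 1: unify List List b ~ b  [subst: {-} | 1 pending]
  occurs-check fail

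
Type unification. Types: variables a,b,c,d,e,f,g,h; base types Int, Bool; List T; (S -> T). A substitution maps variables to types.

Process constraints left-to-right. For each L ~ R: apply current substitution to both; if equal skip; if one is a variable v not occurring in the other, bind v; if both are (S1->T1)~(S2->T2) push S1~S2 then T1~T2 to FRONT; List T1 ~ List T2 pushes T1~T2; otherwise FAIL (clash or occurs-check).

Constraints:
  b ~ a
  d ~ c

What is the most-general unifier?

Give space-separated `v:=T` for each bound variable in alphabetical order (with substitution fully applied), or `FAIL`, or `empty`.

step 1: unify b ~ a  [subst: {-} | 1 pending]
  bind b := a
step 2: unify d ~ c  [subst: {b:=a} | 0 pending]
  bind d := c

Answer: b:=a d:=c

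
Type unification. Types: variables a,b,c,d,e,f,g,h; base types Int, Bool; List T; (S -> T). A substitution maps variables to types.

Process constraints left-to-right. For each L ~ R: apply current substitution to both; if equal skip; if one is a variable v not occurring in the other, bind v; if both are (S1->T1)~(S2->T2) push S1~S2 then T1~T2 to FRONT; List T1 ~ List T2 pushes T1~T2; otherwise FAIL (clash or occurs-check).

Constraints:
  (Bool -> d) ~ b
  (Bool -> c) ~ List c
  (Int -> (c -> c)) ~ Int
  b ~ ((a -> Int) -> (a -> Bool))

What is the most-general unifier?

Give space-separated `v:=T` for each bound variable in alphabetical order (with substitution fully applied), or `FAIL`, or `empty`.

step 1: unify (Bool -> d) ~ b  [subst: {-} | 3 pending]
  bind b := (Bool -> d)
step 2: unify (Bool -> c) ~ List c  [subst: {b:=(Bool -> d)} | 2 pending]
  clash: (Bool -> c) vs List c

Answer: FAIL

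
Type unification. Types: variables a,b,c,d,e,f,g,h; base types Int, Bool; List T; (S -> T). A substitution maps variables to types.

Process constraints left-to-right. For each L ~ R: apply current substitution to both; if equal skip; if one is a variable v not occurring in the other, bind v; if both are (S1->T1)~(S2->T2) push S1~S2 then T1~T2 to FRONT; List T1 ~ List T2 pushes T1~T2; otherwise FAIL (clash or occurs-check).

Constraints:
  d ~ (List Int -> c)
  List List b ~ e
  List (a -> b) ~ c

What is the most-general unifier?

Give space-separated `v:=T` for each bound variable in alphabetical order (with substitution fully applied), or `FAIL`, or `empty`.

Answer: c:=List (a -> b) d:=(List Int -> List (a -> b)) e:=List List b

Derivation:
step 1: unify d ~ (List Int -> c)  [subst: {-} | 2 pending]
  bind d := (List Int -> c)
step 2: unify List List b ~ e  [subst: {d:=(List Int -> c)} | 1 pending]
  bind e := List List b
step 3: unify List (a -> b) ~ c  [subst: {d:=(List Int -> c), e:=List List b} | 0 pending]
  bind c := List (a -> b)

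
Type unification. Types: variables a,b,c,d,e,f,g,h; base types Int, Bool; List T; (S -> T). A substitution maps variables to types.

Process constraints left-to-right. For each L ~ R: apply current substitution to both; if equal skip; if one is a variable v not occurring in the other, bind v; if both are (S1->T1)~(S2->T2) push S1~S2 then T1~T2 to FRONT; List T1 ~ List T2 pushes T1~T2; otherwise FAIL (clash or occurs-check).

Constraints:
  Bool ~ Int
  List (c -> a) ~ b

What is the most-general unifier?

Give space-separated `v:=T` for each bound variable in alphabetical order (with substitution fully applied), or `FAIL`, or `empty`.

step 1: unify Bool ~ Int  [subst: {-} | 1 pending]
  clash: Bool vs Int

Answer: FAIL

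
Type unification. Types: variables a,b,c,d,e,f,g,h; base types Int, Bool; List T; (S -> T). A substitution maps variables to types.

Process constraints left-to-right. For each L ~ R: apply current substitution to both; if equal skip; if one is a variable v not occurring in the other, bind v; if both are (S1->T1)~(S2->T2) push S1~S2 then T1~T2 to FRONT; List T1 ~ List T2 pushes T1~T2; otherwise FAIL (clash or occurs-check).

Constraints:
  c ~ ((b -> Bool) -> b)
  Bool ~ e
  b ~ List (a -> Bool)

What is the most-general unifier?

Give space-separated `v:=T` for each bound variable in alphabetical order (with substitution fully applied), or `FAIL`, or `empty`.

Answer: b:=List (a -> Bool) c:=((List (a -> Bool) -> Bool) -> List (a -> Bool)) e:=Bool

Derivation:
step 1: unify c ~ ((b -> Bool) -> b)  [subst: {-} | 2 pending]
  bind c := ((b -> Bool) -> b)
step 2: unify Bool ~ e  [subst: {c:=((b -> Bool) -> b)} | 1 pending]
  bind e := Bool
step 3: unify b ~ List (a -> Bool)  [subst: {c:=((b -> Bool) -> b), e:=Bool} | 0 pending]
  bind b := List (a -> Bool)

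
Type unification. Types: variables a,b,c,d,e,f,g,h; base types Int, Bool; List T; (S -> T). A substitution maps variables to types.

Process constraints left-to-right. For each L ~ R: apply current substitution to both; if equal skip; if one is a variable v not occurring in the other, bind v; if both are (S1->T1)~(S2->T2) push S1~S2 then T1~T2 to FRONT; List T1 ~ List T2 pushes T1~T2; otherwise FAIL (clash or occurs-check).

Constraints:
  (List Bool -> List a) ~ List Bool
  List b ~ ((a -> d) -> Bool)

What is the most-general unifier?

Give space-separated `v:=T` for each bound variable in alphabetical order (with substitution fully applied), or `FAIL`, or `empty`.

step 1: unify (List Bool -> List a) ~ List Bool  [subst: {-} | 1 pending]
  clash: (List Bool -> List a) vs List Bool

Answer: FAIL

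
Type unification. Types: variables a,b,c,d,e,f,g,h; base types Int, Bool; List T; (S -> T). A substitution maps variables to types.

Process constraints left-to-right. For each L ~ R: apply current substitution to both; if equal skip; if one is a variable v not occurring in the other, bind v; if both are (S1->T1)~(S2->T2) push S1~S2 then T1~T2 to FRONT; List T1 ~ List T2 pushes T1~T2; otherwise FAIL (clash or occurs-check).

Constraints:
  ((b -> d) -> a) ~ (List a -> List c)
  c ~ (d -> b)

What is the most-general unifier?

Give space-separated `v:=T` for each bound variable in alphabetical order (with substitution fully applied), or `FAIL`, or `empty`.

step 1: unify ((b -> d) -> a) ~ (List a -> List c)  [subst: {-} | 1 pending]
  -> decompose arrow: push (b -> d)~List a, a~List c
step 2: unify (b -> d) ~ List a  [subst: {-} | 2 pending]
  clash: (b -> d) vs List a

Answer: FAIL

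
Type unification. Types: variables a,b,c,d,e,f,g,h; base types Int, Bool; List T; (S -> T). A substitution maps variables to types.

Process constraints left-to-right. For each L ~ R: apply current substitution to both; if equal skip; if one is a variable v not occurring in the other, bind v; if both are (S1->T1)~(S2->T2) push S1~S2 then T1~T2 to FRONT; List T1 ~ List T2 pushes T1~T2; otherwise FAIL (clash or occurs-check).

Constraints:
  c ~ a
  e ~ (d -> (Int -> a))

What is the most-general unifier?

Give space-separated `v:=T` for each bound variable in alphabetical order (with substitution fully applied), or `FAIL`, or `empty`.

Answer: c:=a e:=(d -> (Int -> a))

Derivation:
step 1: unify c ~ a  [subst: {-} | 1 pending]
  bind c := a
step 2: unify e ~ (d -> (Int -> a))  [subst: {c:=a} | 0 pending]
  bind e := (d -> (Int -> a))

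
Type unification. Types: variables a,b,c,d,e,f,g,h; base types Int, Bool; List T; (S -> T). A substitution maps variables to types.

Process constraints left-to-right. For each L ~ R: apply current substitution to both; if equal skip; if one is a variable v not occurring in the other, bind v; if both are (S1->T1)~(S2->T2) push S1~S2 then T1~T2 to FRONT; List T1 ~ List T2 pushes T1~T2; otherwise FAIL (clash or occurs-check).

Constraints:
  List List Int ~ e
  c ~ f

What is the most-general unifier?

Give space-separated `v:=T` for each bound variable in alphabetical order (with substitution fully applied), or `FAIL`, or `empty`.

Answer: c:=f e:=List List Int

Derivation:
step 1: unify List List Int ~ e  [subst: {-} | 1 pending]
  bind e := List List Int
step 2: unify c ~ f  [subst: {e:=List List Int} | 0 pending]
  bind c := f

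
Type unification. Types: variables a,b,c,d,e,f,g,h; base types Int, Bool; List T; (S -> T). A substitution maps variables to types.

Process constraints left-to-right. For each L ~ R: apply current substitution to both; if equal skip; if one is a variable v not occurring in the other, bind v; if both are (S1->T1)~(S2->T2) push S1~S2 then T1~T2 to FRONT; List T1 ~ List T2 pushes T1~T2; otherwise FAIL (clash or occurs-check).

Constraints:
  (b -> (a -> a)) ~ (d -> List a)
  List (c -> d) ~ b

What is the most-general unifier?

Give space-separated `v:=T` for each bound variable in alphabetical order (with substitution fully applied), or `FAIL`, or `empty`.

Answer: FAIL

Derivation:
step 1: unify (b -> (a -> a)) ~ (d -> List a)  [subst: {-} | 1 pending]
  -> decompose arrow: push b~d, (a -> a)~List a
step 2: unify b ~ d  [subst: {-} | 2 pending]
  bind b := d
step 3: unify (a -> a) ~ List a  [subst: {b:=d} | 1 pending]
  clash: (a -> a) vs List a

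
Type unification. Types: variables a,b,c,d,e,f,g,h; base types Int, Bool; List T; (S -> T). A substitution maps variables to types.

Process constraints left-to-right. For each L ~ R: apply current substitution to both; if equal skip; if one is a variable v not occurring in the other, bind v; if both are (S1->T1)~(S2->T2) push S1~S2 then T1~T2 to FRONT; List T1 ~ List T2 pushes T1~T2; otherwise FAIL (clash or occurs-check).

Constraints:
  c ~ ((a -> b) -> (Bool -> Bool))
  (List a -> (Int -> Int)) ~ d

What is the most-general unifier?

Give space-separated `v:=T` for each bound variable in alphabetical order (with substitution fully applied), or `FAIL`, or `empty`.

Answer: c:=((a -> b) -> (Bool -> Bool)) d:=(List a -> (Int -> Int))

Derivation:
step 1: unify c ~ ((a -> b) -> (Bool -> Bool))  [subst: {-} | 1 pending]
  bind c := ((a -> b) -> (Bool -> Bool))
step 2: unify (List a -> (Int -> Int)) ~ d  [subst: {c:=((a -> b) -> (Bool -> Bool))} | 0 pending]
  bind d := (List a -> (Int -> Int))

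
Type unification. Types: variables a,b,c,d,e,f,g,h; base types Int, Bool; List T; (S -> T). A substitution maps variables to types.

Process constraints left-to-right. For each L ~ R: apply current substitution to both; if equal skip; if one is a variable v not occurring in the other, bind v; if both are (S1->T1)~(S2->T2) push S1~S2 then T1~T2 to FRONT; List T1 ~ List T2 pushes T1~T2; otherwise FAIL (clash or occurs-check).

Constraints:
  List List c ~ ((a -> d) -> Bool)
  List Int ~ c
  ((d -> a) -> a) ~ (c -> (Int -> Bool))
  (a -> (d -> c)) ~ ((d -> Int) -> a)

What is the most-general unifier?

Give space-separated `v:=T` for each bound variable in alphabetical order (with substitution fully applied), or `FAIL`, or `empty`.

Answer: FAIL

Derivation:
step 1: unify List List c ~ ((a -> d) -> Bool)  [subst: {-} | 3 pending]
  clash: List List c vs ((a -> d) -> Bool)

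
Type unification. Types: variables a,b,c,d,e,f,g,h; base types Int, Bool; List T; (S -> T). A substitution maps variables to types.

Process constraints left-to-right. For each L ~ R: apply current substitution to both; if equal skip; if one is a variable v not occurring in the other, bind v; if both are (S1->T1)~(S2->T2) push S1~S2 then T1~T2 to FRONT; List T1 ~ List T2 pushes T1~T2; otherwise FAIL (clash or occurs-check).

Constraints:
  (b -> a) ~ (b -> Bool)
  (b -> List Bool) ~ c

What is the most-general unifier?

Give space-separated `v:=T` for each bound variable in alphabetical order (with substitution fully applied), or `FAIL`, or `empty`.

Answer: a:=Bool c:=(b -> List Bool)

Derivation:
step 1: unify (b -> a) ~ (b -> Bool)  [subst: {-} | 1 pending]
  -> decompose arrow: push b~b, a~Bool
step 2: unify b ~ b  [subst: {-} | 2 pending]
  -> identical, skip
step 3: unify a ~ Bool  [subst: {-} | 1 pending]
  bind a := Bool
step 4: unify (b -> List Bool) ~ c  [subst: {a:=Bool} | 0 pending]
  bind c := (b -> List Bool)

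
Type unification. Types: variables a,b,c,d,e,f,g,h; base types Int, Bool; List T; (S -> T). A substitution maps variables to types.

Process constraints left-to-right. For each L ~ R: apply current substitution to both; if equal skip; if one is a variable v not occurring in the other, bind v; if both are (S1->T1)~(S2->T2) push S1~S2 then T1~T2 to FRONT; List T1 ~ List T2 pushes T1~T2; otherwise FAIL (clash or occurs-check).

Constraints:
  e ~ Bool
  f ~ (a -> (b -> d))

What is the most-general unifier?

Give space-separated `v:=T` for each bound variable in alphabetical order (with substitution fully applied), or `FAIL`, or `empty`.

step 1: unify e ~ Bool  [subst: {-} | 1 pending]
  bind e := Bool
step 2: unify f ~ (a -> (b -> d))  [subst: {e:=Bool} | 0 pending]
  bind f := (a -> (b -> d))

Answer: e:=Bool f:=(a -> (b -> d))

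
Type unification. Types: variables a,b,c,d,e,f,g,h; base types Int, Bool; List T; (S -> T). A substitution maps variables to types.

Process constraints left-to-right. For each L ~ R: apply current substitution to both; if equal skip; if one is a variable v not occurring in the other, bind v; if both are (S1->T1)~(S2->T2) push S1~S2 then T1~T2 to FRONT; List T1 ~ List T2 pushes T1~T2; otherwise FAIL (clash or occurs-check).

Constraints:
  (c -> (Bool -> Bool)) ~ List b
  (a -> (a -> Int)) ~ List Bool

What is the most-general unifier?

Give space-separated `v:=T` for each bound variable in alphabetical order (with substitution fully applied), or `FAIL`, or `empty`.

step 1: unify (c -> (Bool -> Bool)) ~ List b  [subst: {-} | 1 pending]
  clash: (c -> (Bool -> Bool)) vs List b

Answer: FAIL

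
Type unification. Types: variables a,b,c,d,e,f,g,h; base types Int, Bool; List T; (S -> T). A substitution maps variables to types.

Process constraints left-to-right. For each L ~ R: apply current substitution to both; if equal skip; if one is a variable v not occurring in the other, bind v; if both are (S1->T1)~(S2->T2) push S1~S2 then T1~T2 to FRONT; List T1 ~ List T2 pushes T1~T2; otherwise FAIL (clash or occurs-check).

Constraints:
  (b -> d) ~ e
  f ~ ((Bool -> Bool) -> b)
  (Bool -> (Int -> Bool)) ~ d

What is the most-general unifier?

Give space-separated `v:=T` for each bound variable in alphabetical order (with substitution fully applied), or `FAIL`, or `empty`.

step 1: unify (b -> d) ~ e  [subst: {-} | 2 pending]
  bind e := (b -> d)
step 2: unify f ~ ((Bool -> Bool) -> b)  [subst: {e:=(b -> d)} | 1 pending]
  bind f := ((Bool -> Bool) -> b)
step 3: unify (Bool -> (Int -> Bool)) ~ d  [subst: {e:=(b -> d), f:=((Bool -> Bool) -> b)} | 0 pending]
  bind d := (Bool -> (Int -> Bool))

Answer: d:=(Bool -> (Int -> Bool)) e:=(b -> (Bool -> (Int -> Bool))) f:=((Bool -> Bool) -> b)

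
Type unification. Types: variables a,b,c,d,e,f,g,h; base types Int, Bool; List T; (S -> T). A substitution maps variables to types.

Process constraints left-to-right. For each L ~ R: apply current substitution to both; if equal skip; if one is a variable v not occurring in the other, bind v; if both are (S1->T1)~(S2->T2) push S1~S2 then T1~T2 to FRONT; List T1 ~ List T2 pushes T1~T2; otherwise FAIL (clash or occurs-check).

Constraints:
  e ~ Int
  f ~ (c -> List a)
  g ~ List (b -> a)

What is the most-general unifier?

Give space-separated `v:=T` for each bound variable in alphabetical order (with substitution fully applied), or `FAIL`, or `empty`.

Answer: e:=Int f:=(c -> List a) g:=List (b -> a)

Derivation:
step 1: unify e ~ Int  [subst: {-} | 2 pending]
  bind e := Int
step 2: unify f ~ (c -> List a)  [subst: {e:=Int} | 1 pending]
  bind f := (c -> List a)
step 3: unify g ~ List (b -> a)  [subst: {e:=Int, f:=(c -> List a)} | 0 pending]
  bind g := List (b -> a)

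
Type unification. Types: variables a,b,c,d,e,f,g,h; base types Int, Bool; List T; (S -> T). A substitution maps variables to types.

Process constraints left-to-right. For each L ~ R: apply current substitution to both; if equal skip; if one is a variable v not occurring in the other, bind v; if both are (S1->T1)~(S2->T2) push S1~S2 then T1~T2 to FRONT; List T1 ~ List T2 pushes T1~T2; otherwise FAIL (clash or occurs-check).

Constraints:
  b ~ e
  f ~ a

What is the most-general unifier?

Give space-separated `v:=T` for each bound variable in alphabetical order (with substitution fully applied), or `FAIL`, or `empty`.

step 1: unify b ~ e  [subst: {-} | 1 pending]
  bind b := e
step 2: unify f ~ a  [subst: {b:=e} | 0 pending]
  bind f := a

Answer: b:=e f:=a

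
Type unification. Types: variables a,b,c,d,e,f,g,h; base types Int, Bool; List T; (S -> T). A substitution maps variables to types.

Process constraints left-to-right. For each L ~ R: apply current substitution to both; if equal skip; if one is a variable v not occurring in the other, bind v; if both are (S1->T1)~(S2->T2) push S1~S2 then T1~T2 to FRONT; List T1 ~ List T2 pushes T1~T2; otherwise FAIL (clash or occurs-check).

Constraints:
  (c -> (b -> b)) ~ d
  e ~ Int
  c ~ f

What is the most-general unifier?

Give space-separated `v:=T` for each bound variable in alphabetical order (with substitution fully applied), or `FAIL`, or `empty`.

step 1: unify (c -> (b -> b)) ~ d  [subst: {-} | 2 pending]
  bind d := (c -> (b -> b))
step 2: unify e ~ Int  [subst: {d:=(c -> (b -> b))} | 1 pending]
  bind e := Int
step 3: unify c ~ f  [subst: {d:=(c -> (b -> b)), e:=Int} | 0 pending]
  bind c := f

Answer: c:=f d:=(f -> (b -> b)) e:=Int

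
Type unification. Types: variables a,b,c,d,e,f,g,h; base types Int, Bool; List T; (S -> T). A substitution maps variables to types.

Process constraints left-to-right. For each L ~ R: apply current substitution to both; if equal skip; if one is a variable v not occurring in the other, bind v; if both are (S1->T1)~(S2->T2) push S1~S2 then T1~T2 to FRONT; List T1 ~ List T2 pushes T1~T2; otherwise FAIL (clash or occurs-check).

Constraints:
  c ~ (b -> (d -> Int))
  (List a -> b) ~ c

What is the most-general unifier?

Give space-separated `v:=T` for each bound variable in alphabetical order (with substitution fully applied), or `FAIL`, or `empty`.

Answer: FAIL

Derivation:
step 1: unify c ~ (b -> (d -> Int))  [subst: {-} | 1 pending]
  bind c := (b -> (d -> Int))
step 2: unify (List a -> b) ~ (b -> (d -> Int))  [subst: {c:=(b -> (d -> Int))} | 0 pending]
  -> decompose arrow: push List a~b, b~(d -> Int)
step 3: unify List a ~ b  [subst: {c:=(b -> (d -> Int))} | 1 pending]
  bind b := List a
step 4: unify List a ~ (d -> Int)  [subst: {c:=(b -> (d -> Int)), b:=List a} | 0 pending]
  clash: List a vs (d -> Int)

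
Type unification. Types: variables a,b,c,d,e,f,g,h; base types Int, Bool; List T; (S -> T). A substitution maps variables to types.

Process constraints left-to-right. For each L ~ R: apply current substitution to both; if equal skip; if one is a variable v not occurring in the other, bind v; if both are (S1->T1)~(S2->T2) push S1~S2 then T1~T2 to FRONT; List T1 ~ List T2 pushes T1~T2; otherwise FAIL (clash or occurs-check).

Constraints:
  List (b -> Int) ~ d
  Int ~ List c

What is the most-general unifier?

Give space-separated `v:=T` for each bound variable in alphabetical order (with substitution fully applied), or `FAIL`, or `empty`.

Answer: FAIL

Derivation:
step 1: unify List (b -> Int) ~ d  [subst: {-} | 1 pending]
  bind d := List (b -> Int)
step 2: unify Int ~ List c  [subst: {d:=List (b -> Int)} | 0 pending]
  clash: Int vs List c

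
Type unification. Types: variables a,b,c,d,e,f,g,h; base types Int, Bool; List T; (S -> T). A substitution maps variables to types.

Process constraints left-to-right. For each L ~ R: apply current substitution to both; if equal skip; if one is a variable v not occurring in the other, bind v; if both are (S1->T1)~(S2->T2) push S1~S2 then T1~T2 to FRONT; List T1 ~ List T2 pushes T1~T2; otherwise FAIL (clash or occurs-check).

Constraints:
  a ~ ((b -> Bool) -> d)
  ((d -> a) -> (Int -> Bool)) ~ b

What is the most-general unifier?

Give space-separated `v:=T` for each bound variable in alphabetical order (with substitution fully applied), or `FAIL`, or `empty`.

step 1: unify a ~ ((b -> Bool) -> d)  [subst: {-} | 1 pending]
  bind a := ((b -> Bool) -> d)
step 2: unify ((d -> ((b -> Bool) -> d)) -> (Int -> Bool)) ~ b  [subst: {a:=((b -> Bool) -> d)} | 0 pending]
  occurs-check fail

Answer: FAIL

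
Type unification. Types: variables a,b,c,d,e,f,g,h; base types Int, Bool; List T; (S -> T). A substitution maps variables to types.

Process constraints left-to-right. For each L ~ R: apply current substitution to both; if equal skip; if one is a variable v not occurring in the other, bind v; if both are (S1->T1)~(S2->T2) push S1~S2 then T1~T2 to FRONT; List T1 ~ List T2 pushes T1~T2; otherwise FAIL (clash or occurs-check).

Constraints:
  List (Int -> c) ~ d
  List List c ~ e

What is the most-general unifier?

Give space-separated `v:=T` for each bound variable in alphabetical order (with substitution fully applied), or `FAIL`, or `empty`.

step 1: unify List (Int -> c) ~ d  [subst: {-} | 1 pending]
  bind d := List (Int -> c)
step 2: unify List List c ~ e  [subst: {d:=List (Int -> c)} | 0 pending]
  bind e := List List c

Answer: d:=List (Int -> c) e:=List List c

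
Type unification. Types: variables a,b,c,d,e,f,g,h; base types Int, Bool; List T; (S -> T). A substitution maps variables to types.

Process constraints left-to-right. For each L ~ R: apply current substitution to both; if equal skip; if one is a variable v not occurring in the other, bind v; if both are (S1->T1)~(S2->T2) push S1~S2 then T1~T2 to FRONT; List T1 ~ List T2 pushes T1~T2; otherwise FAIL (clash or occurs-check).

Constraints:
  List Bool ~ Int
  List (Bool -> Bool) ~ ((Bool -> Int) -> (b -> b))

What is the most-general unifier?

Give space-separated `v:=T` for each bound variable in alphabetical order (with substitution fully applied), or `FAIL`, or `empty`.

step 1: unify List Bool ~ Int  [subst: {-} | 1 pending]
  clash: List Bool vs Int

Answer: FAIL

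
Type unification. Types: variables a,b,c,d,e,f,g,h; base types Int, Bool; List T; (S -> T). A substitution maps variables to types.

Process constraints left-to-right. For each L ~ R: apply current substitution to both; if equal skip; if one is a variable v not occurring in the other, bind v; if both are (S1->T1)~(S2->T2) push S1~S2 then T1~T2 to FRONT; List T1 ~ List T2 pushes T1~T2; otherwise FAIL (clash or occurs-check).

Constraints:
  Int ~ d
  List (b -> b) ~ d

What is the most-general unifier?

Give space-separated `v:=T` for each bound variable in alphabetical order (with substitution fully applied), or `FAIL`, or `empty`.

Answer: FAIL

Derivation:
step 1: unify Int ~ d  [subst: {-} | 1 pending]
  bind d := Int
step 2: unify List (b -> b) ~ Int  [subst: {d:=Int} | 0 pending]
  clash: List (b -> b) vs Int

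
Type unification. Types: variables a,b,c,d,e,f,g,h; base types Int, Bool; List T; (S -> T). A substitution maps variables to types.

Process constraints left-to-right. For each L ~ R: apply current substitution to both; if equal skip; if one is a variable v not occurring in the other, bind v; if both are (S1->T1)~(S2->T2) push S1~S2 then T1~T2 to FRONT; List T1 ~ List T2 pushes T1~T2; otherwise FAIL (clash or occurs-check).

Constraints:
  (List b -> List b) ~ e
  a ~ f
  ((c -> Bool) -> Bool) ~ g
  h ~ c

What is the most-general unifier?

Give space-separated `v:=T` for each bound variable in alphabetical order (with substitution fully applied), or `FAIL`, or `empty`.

step 1: unify (List b -> List b) ~ e  [subst: {-} | 3 pending]
  bind e := (List b -> List b)
step 2: unify a ~ f  [subst: {e:=(List b -> List b)} | 2 pending]
  bind a := f
step 3: unify ((c -> Bool) -> Bool) ~ g  [subst: {e:=(List b -> List b), a:=f} | 1 pending]
  bind g := ((c -> Bool) -> Bool)
step 4: unify h ~ c  [subst: {e:=(List b -> List b), a:=f, g:=((c -> Bool) -> Bool)} | 0 pending]
  bind h := c

Answer: a:=f e:=(List b -> List b) g:=((c -> Bool) -> Bool) h:=c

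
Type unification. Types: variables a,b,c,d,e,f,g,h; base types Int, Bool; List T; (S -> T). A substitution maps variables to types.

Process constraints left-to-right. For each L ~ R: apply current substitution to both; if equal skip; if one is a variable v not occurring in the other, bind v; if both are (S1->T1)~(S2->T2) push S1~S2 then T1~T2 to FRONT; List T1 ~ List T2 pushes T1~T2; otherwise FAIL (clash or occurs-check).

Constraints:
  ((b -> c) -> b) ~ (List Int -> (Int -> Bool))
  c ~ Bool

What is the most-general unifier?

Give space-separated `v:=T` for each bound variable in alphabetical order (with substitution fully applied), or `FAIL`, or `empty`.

Answer: FAIL

Derivation:
step 1: unify ((b -> c) -> b) ~ (List Int -> (Int -> Bool))  [subst: {-} | 1 pending]
  -> decompose arrow: push (b -> c)~List Int, b~(Int -> Bool)
step 2: unify (b -> c) ~ List Int  [subst: {-} | 2 pending]
  clash: (b -> c) vs List Int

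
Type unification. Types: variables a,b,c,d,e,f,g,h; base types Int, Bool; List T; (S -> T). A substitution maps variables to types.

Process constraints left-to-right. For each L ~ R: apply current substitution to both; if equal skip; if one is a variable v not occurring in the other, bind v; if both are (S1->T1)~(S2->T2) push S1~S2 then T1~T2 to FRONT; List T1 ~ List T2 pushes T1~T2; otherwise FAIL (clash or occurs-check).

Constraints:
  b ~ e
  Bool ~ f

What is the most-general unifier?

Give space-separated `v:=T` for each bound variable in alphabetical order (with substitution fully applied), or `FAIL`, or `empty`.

step 1: unify b ~ e  [subst: {-} | 1 pending]
  bind b := e
step 2: unify Bool ~ f  [subst: {b:=e} | 0 pending]
  bind f := Bool

Answer: b:=e f:=Bool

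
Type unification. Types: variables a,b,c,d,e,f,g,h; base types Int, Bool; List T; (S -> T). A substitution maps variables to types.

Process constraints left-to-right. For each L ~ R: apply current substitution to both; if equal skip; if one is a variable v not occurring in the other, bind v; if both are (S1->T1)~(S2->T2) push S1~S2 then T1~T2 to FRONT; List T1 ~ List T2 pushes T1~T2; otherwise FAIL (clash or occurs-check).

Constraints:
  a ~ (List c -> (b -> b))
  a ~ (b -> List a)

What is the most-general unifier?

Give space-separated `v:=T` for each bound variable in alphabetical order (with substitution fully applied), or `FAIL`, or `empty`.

Answer: FAIL

Derivation:
step 1: unify a ~ (List c -> (b -> b))  [subst: {-} | 1 pending]
  bind a := (List c -> (b -> b))
step 2: unify (List c -> (b -> b)) ~ (b -> List (List c -> (b -> b)))  [subst: {a:=(List c -> (b -> b))} | 0 pending]
  -> decompose arrow: push List c~b, (b -> b)~List (List c -> (b -> b))
step 3: unify List c ~ b  [subst: {a:=(List c -> (b -> b))} | 1 pending]
  bind b := List c
step 4: unify (List c -> List c) ~ List (List c -> (List c -> List c))  [subst: {a:=(List c -> (b -> b)), b:=List c} | 0 pending]
  clash: (List c -> List c) vs List (List c -> (List c -> List c))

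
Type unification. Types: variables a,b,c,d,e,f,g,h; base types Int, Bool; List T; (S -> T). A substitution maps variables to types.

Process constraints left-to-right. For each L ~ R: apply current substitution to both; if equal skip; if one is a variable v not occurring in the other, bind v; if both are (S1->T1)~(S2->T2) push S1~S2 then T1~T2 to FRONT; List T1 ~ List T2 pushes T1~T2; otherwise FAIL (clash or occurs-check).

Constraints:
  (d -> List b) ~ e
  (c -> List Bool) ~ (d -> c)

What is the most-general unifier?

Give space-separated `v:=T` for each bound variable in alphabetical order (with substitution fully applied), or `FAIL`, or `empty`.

step 1: unify (d -> List b) ~ e  [subst: {-} | 1 pending]
  bind e := (d -> List b)
step 2: unify (c -> List Bool) ~ (d -> c)  [subst: {e:=(d -> List b)} | 0 pending]
  -> decompose arrow: push c~d, List Bool~c
step 3: unify c ~ d  [subst: {e:=(d -> List b)} | 1 pending]
  bind c := d
step 4: unify List Bool ~ d  [subst: {e:=(d -> List b), c:=d} | 0 pending]
  bind d := List Bool

Answer: c:=List Bool d:=List Bool e:=(List Bool -> List b)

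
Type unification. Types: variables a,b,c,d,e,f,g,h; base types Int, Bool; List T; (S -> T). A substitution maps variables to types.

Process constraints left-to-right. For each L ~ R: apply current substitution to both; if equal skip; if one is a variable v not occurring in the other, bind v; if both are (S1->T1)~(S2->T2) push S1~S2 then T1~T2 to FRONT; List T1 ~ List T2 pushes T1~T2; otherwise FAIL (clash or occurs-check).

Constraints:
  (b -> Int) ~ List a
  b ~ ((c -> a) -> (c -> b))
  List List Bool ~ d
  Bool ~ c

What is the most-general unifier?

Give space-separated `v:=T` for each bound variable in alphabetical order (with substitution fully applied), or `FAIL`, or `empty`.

Answer: FAIL

Derivation:
step 1: unify (b -> Int) ~ List a  [subst: {-} | 3 pending]
  clash: (b -> Int) vs List a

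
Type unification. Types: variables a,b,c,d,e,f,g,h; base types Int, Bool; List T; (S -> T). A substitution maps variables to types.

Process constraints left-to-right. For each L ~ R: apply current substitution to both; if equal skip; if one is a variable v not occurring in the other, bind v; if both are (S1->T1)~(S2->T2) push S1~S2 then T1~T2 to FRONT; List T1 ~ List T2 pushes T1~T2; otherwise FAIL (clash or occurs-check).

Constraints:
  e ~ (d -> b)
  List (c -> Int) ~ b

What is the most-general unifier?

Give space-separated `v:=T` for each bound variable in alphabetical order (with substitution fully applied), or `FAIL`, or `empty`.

step 1: unify e ~ (d -> b)  [subst: {-} | 1 pending]
  bind e := (d -> b)
step 2: unify List (c -> Int) ~ b  [subst: {e:=(d -> b)} | 0 pending]
  bind b := List (c -> Int)

Answer: b:=List (c -> Int) e:=(d -> List (c -> Int))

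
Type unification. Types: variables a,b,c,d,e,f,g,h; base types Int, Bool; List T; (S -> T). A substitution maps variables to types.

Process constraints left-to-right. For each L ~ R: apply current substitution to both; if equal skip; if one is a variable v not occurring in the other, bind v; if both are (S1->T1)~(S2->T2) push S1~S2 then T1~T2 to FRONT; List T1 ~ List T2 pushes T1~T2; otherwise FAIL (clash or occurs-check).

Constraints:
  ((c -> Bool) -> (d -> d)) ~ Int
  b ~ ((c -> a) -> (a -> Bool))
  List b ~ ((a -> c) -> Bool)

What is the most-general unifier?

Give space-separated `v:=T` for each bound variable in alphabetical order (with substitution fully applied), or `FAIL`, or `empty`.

Answer: FAIL

Derivation:
step 1: unify ((c -> Bool) -> (d -> d)) ~ Int  [subst: {-} | 2 pending]
  clash: ((c -> Bool) -> (d -> d)) vs Int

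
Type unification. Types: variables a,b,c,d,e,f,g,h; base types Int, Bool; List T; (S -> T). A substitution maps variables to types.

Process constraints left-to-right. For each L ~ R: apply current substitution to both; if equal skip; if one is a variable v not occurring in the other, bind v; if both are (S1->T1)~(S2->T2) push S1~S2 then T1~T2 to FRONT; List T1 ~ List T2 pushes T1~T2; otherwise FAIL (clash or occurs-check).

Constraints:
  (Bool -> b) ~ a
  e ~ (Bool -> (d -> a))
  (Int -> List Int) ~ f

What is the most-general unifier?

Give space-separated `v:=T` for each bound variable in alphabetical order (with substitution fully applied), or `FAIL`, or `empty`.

step 1: unify (Bool -> b) ~ a  [subst: {-} | 2 pending]
  bind a := (Bool -> b)
step 2: unify e ~ (Bool -> (d -> (Bool -> b)))  [subst: {a:=(Bool -> b)} | 1 pending]
  bind e := (Bool -> (d -> (Bool -> b)))
step 3: unify (Int -> List Int) ~ f  [subst: {a:=(Bool -> b), e:=(Bool -> (d -> (Bool -> b)))} | 0 pending]
  bind f := (Int -> List Int)

Answer: a:=(Bool -> b) e:=(Bool -> (d -> (Bool -> b))) f:=(Int -> List Int)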